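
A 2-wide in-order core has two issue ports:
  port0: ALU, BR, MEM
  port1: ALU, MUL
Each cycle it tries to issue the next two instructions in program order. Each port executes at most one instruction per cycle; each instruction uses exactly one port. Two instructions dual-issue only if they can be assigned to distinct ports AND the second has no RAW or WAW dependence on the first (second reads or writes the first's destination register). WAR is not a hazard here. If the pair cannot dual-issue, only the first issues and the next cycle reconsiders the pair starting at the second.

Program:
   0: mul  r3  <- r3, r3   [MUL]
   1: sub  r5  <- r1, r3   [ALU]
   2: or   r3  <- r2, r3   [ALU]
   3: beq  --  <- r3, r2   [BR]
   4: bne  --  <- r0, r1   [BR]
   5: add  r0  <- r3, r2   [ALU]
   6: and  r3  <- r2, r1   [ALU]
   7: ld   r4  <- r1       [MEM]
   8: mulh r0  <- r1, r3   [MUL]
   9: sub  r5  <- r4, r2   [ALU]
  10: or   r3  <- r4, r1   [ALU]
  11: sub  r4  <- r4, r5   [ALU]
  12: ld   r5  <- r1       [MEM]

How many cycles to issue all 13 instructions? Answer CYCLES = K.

CYCLES = 8

c0: i0 mul.MUL  RAW r3
c1: i1+i2 sub.ALU or.ALU  pair
c2: i3 beq.BR  no-port BR/BR
c3: i4+i5 bne.BR add.ALU  pair
c4: i6+i7 and.ALU ld.MEM  pair
c5: i8+i9 mulh.MUL sub.ALU  pair
c6: i10+i11 or.ALU sub.ALU  pair
c7: i12 ld.MEM  tail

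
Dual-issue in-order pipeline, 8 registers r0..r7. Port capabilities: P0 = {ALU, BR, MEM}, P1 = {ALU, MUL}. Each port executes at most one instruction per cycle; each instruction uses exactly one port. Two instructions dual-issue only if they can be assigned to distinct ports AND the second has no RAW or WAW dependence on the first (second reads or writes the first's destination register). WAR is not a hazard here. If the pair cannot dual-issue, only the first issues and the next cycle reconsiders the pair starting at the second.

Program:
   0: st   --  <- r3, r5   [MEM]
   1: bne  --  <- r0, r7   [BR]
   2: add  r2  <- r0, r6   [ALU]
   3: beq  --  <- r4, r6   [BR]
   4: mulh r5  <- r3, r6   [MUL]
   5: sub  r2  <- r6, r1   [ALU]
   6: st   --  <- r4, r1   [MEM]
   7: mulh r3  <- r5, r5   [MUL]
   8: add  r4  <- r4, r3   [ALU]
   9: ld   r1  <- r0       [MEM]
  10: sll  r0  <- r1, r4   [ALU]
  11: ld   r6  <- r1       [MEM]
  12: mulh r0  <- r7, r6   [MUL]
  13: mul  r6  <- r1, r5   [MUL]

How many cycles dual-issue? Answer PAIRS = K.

  cy0 -> i0 (st.MEM) no-port MEM/BR
  cy1 -> i1,i2 (bne.BR;add.ALU) pair
  cy2 -> i3,i4 (beq.BR;mulh.MUL) pair
  cy3 -> i5,i6 (sub.ALU;st.MEM) pair
  cy4 -> i7 (mulh.MUL) RAW r3
  cy5 -> i8,i9 (add.ALU;ld.MEM) pair
  cy6 -> i10,i11 (sll.ALU;ld.MEM) pair
  cy7 -> i12 (mulh.MUL) no-port MUL/MUL
  cy8 -> i13 (mul.MUL) tail

PAIRS = 5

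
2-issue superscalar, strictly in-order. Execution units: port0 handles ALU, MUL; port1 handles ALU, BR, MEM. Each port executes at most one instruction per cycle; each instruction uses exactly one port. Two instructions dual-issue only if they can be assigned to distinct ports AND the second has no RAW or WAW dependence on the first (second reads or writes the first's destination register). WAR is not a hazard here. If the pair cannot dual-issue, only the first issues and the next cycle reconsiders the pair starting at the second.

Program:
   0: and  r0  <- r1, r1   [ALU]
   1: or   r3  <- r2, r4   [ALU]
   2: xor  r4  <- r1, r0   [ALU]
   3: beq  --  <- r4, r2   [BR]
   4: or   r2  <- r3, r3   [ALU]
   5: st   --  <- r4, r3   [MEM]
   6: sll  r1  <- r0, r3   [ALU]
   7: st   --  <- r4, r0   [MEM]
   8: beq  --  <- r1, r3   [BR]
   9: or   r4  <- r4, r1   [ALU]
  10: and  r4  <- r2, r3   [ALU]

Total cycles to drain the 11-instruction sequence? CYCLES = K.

  cy0 -> i0,i1 (and+or) 2-wide
  cy1 -> i2 (xor) RAW r4
  cy2 -> i3,i4 (beq+or) 2-wide
  cy3 -> i5,i6 (st+sll) 2-wide
  cy4 -> i7 (st) no-port MEM/BR
  cy5 -> i8,i9 (beq+or) 2-wide
  cy6 -> i10 (and) tail

CYCLES = 7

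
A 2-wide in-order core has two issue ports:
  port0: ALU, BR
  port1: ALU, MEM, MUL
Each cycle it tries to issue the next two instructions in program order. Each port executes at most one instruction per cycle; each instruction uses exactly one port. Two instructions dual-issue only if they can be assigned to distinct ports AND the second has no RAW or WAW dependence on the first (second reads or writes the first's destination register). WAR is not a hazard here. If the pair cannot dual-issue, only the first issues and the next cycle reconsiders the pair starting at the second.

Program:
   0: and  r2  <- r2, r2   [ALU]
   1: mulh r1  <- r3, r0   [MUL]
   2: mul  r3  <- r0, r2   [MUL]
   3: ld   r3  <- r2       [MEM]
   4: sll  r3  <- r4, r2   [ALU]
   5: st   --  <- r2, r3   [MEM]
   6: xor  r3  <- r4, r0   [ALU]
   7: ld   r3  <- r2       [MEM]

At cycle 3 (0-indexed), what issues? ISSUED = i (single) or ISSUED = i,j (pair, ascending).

0. and.ALU/mulh.MUL @i0/i1  | 2-wide
1. mul.MUL @i2  | no-port MUL/MEM
2. ld.MEM @i3  | WAW r3
3. sll.ALU @i4  | RAW r3
4. st.MEM/xor.ALU @i5/i6  | 2-wide
5. ld.MEM @i7  | tail

ISSUED = 4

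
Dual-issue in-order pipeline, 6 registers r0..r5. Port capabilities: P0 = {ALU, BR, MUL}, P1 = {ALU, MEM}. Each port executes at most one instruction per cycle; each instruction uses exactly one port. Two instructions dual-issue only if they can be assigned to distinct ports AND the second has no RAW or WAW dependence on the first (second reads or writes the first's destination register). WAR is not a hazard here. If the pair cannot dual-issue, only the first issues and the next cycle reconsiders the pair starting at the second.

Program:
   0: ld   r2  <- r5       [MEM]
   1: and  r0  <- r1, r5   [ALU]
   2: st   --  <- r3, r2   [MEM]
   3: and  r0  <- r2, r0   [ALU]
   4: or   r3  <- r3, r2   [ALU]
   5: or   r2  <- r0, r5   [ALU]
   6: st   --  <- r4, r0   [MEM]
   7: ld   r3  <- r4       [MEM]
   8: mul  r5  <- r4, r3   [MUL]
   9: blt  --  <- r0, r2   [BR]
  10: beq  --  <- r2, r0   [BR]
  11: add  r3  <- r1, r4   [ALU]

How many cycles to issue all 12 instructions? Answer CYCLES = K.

CYCLES = 8

t=0 i0,i1:ld.MEM and.ALU ; dual
t=1 i2,i3:st.MEM and.ALU ; dual
t=2 i4,i5:or.ALU or.ALU ; dual
t=3 i6:st.MEM ; no-port MEM/MEM
t=4 i7:ld.MEM ; RAW r3
t=5 i8:mul.MUL ; no-port MUL/BR
t=6 i9:blt.BR ; no-port BR/BR
t=7 i10,i11:beq.BR add.ALU ; dual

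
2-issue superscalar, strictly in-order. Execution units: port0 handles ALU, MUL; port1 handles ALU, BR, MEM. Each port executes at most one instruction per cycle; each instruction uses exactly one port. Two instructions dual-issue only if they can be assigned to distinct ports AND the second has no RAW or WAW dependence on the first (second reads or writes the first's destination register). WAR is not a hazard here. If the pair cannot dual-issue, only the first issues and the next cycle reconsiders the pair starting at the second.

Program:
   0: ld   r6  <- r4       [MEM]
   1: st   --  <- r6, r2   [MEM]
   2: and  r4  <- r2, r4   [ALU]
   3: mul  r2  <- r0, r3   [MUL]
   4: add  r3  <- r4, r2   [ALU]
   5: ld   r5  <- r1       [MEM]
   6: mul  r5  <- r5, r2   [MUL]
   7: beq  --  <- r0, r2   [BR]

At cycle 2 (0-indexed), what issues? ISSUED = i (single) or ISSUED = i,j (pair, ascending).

ISSUED = 3

0. ld.MEM @i0  | no-port MEM/MEM
1. st.MEM;and.ALU @i1,i2  | 2-wide
2. mul.MUL @i3  | RAW r2
3. add.ALU;ld.MEM @i4,i5  | 2-wide
4. mul.MUL;beq.BR @i6,i7  | 2-wide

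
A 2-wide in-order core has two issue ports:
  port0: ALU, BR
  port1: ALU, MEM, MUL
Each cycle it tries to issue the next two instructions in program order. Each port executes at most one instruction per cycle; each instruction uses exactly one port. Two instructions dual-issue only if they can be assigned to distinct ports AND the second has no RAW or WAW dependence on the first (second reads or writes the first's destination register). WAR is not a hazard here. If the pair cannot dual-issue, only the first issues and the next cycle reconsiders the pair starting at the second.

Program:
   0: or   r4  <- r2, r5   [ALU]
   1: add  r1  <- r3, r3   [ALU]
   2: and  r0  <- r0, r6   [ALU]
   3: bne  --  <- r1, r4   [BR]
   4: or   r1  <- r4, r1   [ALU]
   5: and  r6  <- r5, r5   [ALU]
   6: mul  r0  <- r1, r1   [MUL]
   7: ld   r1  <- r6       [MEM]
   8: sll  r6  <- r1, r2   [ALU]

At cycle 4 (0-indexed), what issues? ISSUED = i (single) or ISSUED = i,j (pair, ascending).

t=0 i0,i1:or.ALU add.ALU ; 2-wide
t=1 i2,i3:and.ALU bne.BR ; 2-wide
t=2 i4,i5:or.ALU and.ALU ; 2-wide
t=3 i6:mul.MUL ; no-port MUL/MEM
t=4 i7:ld.MEM ; RAW r1
t=5 i8:sll.ALU ; tail

ISSUED = 7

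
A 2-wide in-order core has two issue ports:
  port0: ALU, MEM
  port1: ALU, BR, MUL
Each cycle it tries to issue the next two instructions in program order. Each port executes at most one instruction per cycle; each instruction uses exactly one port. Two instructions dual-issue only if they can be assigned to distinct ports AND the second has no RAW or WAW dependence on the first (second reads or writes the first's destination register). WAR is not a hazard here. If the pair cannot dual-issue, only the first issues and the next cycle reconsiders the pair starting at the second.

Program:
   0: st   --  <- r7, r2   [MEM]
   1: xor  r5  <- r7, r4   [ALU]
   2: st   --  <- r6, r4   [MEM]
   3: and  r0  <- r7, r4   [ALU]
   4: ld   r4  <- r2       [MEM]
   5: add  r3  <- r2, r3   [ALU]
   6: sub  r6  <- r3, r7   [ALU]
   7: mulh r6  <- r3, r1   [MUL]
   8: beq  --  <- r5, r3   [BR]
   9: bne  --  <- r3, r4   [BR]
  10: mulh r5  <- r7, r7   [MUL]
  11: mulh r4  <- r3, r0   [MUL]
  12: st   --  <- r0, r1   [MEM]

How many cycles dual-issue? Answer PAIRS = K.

t=0 i0/i1:st+xor ; pair
t=1 i2/i3:st+and ; pair
t=2 i4/i5:ld+add ; pair
t=3 i6:sub ; WAW r6
t=4 i7:mulh ; no-port MUL/BR
t=5 i8:beq ; no-port BR/BR
t=6 i9:bne ; no-port BR/MUL
t=7 i10:mulh ; no-port MUL/MUL
t=8 i11/i12:mulh+st ; pair

PAIRS = 4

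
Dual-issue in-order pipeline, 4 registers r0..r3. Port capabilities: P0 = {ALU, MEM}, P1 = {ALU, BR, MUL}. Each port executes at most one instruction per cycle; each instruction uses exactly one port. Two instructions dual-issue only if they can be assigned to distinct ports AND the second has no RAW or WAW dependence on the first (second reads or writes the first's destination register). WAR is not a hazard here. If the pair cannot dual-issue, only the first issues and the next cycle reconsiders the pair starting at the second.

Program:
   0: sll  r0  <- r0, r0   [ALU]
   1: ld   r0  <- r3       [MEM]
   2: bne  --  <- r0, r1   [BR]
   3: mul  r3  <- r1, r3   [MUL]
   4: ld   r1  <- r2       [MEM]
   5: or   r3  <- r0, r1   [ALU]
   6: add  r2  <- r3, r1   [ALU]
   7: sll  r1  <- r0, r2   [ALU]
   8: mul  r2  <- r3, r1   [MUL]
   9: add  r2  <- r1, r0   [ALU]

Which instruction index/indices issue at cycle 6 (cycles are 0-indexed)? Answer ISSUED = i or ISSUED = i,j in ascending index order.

ISSUED = 7

t=0 i0:sll.ALU ; WAW r0
t=1 i1:ld.MEM ; RAW r0
t=2 i2:bne.BR ; no-port BR/MUL
t=3 i3,i4:mul.MUL+ld.MEM ; dual
t=4 i5:or.ALU ; RAW r3
t=5 i6:add.ALU ; RAW r2
t=6 i7:sll.ALU ; RAW r1
t=7 i8:mul.MUL ; WAW r2
t=8 i9:add.ALU ; tail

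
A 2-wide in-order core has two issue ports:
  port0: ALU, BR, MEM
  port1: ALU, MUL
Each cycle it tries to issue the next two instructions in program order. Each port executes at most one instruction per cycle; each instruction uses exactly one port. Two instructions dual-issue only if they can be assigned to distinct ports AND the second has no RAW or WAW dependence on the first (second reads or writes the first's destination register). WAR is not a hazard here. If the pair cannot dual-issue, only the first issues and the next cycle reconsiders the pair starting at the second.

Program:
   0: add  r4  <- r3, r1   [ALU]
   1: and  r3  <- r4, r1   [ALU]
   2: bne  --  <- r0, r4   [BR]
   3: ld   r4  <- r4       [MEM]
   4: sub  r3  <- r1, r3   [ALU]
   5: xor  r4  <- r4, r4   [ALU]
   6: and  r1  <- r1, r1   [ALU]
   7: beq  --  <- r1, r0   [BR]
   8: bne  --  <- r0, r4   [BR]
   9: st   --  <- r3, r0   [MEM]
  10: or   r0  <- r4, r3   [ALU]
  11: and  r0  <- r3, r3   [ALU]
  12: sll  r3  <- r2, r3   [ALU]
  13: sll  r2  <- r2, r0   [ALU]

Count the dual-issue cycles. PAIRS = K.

t=0 i0:add ; RAW r4
t=1 i1,i2:and;bne ; 2-wide
t=2 i3,i4:ld;sub ; 2-wide
t=3 i5,i6:xor;and ; 2-wide
t=4 i7:beq ; no-port BR/BR
t=5 i8:bne ; no-port BR/MEM
t=6 i9,i10:st;or ; 2-wide
t=7 i11,i12:and;sll ; 2-wide
t=8 i13:sll ; tail

PAIRS = 5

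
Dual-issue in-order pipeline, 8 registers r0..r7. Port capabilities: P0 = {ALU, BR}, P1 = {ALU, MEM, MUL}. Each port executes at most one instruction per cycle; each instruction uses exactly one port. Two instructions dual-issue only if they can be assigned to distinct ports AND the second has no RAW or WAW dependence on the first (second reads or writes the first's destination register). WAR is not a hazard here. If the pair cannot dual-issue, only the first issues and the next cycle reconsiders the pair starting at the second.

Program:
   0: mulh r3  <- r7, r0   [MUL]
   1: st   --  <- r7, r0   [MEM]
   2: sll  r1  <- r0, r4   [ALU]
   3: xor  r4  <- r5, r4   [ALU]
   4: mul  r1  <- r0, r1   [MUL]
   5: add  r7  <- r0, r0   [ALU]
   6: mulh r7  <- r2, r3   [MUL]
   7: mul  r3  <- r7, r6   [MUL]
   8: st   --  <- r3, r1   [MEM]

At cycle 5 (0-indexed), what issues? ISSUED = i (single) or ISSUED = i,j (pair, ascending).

#0 head=0: mulh i0 no-port MUL/MEM
#1 head=1: st;sll i1&i2 pair
#2 head=3: xor;mul i3&i4 pair
#3 head=5: add i5 WAW r7
#4 head=6: mulh i6 no-port MUL/MUL
#5 head=7: mul i7 no-port MUL/MEM
#6 head=8: st i8 tail

ISSUED = 7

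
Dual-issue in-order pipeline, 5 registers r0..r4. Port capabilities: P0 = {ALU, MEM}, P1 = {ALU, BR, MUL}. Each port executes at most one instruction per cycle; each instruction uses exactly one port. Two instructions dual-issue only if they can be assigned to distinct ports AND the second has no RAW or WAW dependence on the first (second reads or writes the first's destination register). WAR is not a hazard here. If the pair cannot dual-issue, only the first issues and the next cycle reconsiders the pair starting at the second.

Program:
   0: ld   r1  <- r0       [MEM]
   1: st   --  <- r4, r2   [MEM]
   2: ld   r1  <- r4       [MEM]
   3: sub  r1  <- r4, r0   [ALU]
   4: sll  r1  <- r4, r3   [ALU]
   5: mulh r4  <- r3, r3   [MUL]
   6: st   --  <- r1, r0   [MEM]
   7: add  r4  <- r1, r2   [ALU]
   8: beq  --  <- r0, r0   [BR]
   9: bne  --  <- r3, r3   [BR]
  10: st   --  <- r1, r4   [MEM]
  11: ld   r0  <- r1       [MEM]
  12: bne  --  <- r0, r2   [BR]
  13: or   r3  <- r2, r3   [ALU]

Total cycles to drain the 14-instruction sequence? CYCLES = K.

  cy0 -> i0 (ld) no-port MEM/MEM
  cy1 -> i1 (st) no-port MEM/MEM
  cy2 -> i2 (ld) WAW r1
  cy3 -> i3 (sub) WAW r1
  cy4 -> i4&i5 (sll/mulh) dual
  cy5 -> i6&i7 (st/add) dual
  cy6 -> i8 (beq) no-port BR/BR
  cy7 -> i9&i10 (bne/st) dual
  cy8 -> i11 (ld) RAW r0
  cy9 -> i12&i13 (bne/or) dual

CYCLES = 10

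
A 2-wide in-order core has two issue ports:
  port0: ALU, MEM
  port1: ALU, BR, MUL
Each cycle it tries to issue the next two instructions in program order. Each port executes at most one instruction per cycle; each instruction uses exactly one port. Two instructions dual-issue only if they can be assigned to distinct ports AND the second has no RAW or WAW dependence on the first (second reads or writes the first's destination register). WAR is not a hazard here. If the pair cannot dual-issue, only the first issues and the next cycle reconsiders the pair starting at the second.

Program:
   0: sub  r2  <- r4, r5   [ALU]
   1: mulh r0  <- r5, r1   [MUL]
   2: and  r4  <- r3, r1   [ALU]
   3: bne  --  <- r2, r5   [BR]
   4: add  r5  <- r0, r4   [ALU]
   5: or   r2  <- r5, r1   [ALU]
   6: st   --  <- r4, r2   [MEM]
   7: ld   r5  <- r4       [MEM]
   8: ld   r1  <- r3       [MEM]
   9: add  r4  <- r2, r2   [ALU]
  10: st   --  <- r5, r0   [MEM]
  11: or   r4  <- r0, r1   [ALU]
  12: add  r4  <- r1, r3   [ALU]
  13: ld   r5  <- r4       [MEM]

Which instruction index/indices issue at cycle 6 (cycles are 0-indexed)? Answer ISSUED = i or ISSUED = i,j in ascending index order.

ISSUED = 8,9

c0: i0,i1 sub.ALU/mulh.MUL  2-wide
c1: i2,i3 and.ALU/bne.BR  2-wide
c2: i4 add.ALU  RAW r5
c3: i5 or.ALU  RAW r2
c4: i6 st.MEM  no-port MEM/MEM
c5: i7 ld.MEM  no-port MEM/MEM
c6: i8,i9 ld.MEM/add.ALU  2-wide
c7: i10,i11 st.MEM/or.ALU  2-wide
c8: i12 add.ALU  RAW r4
c9: i13 ld.MEM  tail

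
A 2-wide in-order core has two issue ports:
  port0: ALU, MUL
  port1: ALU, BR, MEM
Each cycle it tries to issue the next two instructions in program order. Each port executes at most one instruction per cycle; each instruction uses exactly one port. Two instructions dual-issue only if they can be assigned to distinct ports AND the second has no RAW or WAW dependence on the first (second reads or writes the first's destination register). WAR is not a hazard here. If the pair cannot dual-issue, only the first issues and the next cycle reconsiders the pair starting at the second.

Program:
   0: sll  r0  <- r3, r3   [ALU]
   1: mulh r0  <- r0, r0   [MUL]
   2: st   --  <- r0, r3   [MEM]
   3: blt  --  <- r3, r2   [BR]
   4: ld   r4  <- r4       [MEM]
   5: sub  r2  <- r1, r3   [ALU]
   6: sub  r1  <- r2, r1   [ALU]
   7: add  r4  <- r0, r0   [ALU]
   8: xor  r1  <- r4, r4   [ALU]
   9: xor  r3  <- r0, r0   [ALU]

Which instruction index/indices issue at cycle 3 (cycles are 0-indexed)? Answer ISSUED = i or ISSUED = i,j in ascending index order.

ISSUED = 3

  cy0 -> i0 (sll) RAW+WAW r0
  cy1 -> i1 (mulh) RAW r0
  cy2 -> i2 (st) no-port MEM/BR
  cy3 -> i3 (blt) no-port BR/MEM
  cy4 -> i4/i5 (ld+sub) pair
  cy5 -> i6/i7 (sub+add) pair
  cy6 -> i8/i9 (xor+xor) pair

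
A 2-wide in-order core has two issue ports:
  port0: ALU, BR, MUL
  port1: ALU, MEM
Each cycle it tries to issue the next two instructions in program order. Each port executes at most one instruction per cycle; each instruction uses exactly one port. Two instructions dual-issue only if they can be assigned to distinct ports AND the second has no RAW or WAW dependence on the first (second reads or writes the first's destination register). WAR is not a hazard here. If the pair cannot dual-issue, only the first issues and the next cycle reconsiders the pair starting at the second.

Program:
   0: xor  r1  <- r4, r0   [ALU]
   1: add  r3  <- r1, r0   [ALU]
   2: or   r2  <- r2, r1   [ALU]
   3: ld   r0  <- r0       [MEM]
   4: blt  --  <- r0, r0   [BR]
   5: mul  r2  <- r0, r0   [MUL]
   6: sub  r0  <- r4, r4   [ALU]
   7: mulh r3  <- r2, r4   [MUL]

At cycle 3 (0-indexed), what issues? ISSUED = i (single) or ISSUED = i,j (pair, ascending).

ISSUED = 4

#0 head=0: xor i0 RAW r1
#1 head=1: add or i1+i2 pair
#2 head=3: ld i3 RAW r0
#3 head=4: blt i4 no-port BR/MUL
#4 head=5: mul sub i5+i6 pair
#5 head=7: mulh i7 tail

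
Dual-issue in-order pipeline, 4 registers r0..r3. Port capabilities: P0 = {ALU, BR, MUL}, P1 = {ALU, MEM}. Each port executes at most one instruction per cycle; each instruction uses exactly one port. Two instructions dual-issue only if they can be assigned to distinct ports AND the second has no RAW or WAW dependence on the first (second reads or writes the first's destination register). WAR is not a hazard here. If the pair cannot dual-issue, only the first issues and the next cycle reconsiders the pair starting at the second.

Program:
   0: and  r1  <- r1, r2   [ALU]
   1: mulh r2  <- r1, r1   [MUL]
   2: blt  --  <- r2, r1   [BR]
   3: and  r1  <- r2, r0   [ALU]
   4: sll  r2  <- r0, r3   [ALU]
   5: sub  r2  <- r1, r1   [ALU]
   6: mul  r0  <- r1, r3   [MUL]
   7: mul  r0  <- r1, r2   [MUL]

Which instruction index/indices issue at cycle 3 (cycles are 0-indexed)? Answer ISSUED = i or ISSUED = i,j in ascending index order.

ISSUED = 4

c0: i0 and  RAW r1
c1: i1 mulh  no-port MUL/BR
c2: i2+i3 blt and  2-wide
c3: i4 sll  WAW r2
c4: i5+i6 sub mul  2-wide
c5: i7 mul  tail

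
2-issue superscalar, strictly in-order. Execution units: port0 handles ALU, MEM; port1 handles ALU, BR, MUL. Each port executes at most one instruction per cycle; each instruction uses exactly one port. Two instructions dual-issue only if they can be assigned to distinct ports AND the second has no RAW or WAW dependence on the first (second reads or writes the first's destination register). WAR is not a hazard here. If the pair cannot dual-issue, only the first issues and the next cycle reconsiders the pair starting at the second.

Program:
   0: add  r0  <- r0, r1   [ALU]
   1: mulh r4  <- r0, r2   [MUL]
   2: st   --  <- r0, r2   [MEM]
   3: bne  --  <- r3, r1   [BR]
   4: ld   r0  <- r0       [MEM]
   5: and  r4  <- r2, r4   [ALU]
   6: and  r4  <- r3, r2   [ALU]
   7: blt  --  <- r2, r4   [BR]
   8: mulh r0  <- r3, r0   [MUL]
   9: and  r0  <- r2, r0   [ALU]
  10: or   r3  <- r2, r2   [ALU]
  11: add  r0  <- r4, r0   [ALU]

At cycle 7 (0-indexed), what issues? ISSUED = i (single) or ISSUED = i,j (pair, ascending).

ISSUED = 9,10

c0: i0 add.ALU  RAW r0
c1: i1/i2 mulh.MUL st.MEM  2-wide
c2: i3/i4 bne.BR ld.MEM  2-wide
c3: i5 and.ALU  WAW r4
c4: i6 and.ALU  RAW r4
c5: i7 blt.BR  no-port BR/MUL
c6: i8 mulh.MUL  RAW+WAW r0
c7: i9/i10 and.ALU or.ALU  2-wide
c8: i11 add.ALU  tail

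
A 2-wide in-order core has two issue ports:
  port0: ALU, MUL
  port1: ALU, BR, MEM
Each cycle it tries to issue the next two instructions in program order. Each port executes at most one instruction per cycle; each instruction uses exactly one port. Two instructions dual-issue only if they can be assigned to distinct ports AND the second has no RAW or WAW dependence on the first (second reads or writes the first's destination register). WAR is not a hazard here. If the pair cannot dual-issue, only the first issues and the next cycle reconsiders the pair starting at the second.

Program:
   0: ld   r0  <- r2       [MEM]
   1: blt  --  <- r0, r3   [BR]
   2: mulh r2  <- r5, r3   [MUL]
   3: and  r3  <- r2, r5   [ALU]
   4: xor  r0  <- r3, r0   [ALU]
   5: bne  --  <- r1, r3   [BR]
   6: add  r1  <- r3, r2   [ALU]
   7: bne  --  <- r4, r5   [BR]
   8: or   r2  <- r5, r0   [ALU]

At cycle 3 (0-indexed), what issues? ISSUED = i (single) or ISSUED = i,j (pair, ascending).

#0 head=0: ld i0 no-port MEM/BR
#1 head=1: blt;mulh i1,i2 dual
#2 head=3: and i3 RAW r3
#3 head=4: xor;bne i4,i5 dual
#4 head=6: add;bne i6,i7 dual
#5 head=8: or i8 tail

ISSUED = 4,5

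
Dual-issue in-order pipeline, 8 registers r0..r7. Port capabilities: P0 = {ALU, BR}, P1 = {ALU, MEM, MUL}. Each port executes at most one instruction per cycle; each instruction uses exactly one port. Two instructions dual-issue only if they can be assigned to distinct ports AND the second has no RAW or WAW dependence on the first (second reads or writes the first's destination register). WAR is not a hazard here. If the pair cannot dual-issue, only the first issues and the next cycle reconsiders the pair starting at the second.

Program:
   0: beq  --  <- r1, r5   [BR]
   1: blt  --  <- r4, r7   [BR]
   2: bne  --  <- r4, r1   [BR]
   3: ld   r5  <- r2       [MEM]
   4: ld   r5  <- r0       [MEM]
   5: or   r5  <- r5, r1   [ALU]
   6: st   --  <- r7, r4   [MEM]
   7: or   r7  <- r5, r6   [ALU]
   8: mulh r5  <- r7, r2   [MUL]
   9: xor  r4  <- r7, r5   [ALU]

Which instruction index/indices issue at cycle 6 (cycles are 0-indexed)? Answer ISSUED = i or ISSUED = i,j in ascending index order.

ISSUED = 8

c0: i0 beq  no-port BR/BR
c1: i1 blt  no-port BR/BR
c2: i2/i3 bne ld  dual
c3: i4 ld  RAW+WAW r5
c4: i5/i6 or st  dual
c5: i7 or  RAW r7
c6: i8 mulh  RAW r5
c7: i9 xor  tail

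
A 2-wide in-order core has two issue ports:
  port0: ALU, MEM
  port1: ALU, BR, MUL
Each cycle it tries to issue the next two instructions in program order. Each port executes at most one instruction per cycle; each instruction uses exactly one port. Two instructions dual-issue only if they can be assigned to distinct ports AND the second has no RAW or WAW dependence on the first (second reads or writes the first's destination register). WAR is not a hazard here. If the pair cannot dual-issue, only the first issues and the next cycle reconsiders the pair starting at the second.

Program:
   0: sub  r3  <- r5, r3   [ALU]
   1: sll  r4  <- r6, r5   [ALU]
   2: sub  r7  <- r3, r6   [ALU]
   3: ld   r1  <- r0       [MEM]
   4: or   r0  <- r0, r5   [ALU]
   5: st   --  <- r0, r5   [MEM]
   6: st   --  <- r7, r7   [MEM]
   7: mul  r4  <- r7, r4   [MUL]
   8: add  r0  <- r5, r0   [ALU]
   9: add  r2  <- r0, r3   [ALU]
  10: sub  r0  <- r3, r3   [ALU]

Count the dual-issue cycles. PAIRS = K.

[0] i0+i1  sub.ALU sll.ALU  -- dual
[1] i2+i3  sub.ALU ld.MEM  -- dual
[2] i4  or.ALU  -- RAW r0
[3] i5  st.MEM  -- no-port MEM/MEM
[4] i6+i7  st.MEM mul.MUL  -- dual
[5] i8  add.ALU  -- RAW r0
[6] i9+i10  add.ALU sub.ALU  -- dual

PAIRS = 4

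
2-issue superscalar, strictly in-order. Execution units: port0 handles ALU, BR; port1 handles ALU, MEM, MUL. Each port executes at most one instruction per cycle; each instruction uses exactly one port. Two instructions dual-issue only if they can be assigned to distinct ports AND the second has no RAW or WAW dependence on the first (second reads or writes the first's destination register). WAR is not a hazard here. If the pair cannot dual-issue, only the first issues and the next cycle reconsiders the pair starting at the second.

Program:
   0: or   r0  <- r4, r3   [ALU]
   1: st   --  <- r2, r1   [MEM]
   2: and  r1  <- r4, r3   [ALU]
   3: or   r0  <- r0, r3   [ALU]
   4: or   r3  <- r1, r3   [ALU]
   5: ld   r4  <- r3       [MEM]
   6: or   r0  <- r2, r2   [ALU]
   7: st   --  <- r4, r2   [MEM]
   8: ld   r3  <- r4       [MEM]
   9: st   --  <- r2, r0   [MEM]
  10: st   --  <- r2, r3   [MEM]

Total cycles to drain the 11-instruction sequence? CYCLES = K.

CYCLES = 8

  cy0 -> i0+i1 (or st) 2-wide
  cy1 -> i2+i3 (and or) 2-wide
  cy2 -> i4 (or) RAW r3
  cy3 -> i5+i6 (ld or) 2-wide
  cy4 -> i7 (st) no-port MEM/MEM
  cy5 -> i8 (ld) no-port MEM/MEM
  cy6 -> i9 (st) no-port MEM/MEM
  cy7 -> i10 (st) tail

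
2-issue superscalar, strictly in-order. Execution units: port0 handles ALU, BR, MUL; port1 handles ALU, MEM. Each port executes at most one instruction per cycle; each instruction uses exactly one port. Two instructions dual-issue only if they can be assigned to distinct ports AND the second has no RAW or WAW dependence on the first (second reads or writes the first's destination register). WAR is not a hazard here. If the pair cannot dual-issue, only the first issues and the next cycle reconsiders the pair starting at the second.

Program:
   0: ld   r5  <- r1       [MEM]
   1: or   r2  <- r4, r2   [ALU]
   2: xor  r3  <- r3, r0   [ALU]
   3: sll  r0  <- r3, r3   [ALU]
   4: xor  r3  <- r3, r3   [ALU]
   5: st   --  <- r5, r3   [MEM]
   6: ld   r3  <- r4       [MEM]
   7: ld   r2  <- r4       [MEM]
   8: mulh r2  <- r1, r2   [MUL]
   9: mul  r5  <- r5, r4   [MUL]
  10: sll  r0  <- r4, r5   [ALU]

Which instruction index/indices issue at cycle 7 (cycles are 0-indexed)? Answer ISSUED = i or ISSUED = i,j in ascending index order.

ISSUED = 9

[0] i0&i1  ld.MEM;or.ALU  -- pair
[1] i2  xor.ALU  -- RAW r3
[2] i3&i4  sll.ALU;xor.ALU  -- pair
[3] i5  st.MEM  -- no-port MEM/MEM
[4] i6  ld.MEM  -- no-port MEM/MEM
[5] i7  ld.MEM  -- RAW+WAW r2
[6] i8  mulh.MUL  -- no-port MUL/MUL
[7] i9  mul.MUL  -- RAW r5
[8] i10  sll.ALU  -- tail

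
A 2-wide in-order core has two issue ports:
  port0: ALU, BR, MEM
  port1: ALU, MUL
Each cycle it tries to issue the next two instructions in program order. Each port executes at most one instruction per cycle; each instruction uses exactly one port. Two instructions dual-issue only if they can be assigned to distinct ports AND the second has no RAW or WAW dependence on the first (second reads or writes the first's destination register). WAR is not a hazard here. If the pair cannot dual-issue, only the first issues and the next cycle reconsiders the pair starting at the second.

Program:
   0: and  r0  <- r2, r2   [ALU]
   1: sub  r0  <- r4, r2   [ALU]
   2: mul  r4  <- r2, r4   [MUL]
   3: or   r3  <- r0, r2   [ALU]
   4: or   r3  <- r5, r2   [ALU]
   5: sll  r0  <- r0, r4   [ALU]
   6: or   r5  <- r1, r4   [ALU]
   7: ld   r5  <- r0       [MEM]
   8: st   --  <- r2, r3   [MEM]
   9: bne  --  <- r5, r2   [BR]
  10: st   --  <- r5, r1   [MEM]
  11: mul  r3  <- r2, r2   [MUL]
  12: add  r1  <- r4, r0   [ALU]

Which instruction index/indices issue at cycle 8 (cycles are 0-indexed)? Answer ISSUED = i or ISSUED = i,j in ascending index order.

t=0 i0:and.ALU ; WAW r0
t=1 i1+i2:sub.ALU+mul.MUL ; 2-wide
t=2 i3:or.ALU ; WAW r3
t=3 i4+i5:or.ALU+sll.ALU ; 2-wide
t=4 i6:or.ALU ; WAW r5
t=5 i7:ld.MEM ; no-port MEM/MEM
t=6 i8:st.MEM ; no-port MEM/BR
t=7 i9:bne.BR ; no-port BR/MEM
t=8 i10+i11:st.MEM+mul.MUL ; 2-wide
t=9 i12:add.ALU ; tail

ISSUED = 10,11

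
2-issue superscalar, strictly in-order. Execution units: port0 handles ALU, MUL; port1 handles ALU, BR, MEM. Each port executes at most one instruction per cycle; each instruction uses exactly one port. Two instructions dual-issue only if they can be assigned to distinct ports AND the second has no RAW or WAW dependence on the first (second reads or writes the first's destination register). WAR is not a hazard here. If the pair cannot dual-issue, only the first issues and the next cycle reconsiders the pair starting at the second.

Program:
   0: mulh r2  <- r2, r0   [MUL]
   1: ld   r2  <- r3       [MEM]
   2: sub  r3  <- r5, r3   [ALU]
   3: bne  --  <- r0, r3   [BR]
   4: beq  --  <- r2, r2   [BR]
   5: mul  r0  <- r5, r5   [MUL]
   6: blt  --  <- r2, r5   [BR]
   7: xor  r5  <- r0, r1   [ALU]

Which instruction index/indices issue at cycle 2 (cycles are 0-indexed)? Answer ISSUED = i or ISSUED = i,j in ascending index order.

ISSUED = 3

[0] i0  mulh  -- WAW r2
[1] i1&i2  ld;sub  -- 2-wide
[2] i3  bne  -- no-port BR/BR
[3] i4&i5  beq;mul  -- 2-wide
[4] i6&i7  blt;xor  -- 2-wide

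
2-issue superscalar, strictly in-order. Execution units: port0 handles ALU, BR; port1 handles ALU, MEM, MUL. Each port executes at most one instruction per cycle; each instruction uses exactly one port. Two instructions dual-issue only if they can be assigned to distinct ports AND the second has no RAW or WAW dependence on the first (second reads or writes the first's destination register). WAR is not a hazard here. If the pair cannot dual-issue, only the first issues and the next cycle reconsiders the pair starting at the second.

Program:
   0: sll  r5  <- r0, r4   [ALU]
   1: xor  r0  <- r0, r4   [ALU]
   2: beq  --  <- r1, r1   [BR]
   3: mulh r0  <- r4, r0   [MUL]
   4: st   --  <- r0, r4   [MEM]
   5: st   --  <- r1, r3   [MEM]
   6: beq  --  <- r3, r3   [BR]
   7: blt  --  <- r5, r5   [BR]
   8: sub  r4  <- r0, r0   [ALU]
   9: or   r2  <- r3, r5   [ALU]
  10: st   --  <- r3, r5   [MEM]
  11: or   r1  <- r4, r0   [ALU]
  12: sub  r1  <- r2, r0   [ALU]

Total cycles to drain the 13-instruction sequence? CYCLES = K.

t=0 i0+i1:sll;xor ; 2-wide
t=1 i2+i3:beq;mulh ; 2-wide
t=2 i4:st ; no-port MEM/MEM
t=3 i5+i6:st;beq ; 2-wide
t=4 i7+i8:blt;sub ; 2-wide
t=5 i9+i10:or;st ; 2-wide
t=6 i11:or ; WAW r1
t=7 i12:sub ; tail

CYCLES = 8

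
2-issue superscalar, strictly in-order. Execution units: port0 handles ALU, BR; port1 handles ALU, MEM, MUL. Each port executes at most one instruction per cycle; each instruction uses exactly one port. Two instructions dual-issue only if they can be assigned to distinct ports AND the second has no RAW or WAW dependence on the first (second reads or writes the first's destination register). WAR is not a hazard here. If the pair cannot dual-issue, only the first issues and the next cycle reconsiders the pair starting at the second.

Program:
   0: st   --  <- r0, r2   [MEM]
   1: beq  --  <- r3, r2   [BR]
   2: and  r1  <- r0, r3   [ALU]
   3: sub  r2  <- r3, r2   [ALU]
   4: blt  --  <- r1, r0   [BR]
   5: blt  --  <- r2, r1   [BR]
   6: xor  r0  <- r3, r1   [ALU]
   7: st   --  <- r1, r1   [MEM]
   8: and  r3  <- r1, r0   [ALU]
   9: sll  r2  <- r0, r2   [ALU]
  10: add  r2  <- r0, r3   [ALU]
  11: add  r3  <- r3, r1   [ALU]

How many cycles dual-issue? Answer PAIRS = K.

#0 head=0: st beq i0&i1 pair
#1 head=2: and sub i2&i3 pair
#2 head=4: blt i4 no-port BR/BR
#3 head=5: blt xor i5&i6 pair
#4 head=7: st and i7&i8 pair
#5 head=9: sll i9 WAW r2
#6 head=10: add add i10&i11 pair

PAIRS = 5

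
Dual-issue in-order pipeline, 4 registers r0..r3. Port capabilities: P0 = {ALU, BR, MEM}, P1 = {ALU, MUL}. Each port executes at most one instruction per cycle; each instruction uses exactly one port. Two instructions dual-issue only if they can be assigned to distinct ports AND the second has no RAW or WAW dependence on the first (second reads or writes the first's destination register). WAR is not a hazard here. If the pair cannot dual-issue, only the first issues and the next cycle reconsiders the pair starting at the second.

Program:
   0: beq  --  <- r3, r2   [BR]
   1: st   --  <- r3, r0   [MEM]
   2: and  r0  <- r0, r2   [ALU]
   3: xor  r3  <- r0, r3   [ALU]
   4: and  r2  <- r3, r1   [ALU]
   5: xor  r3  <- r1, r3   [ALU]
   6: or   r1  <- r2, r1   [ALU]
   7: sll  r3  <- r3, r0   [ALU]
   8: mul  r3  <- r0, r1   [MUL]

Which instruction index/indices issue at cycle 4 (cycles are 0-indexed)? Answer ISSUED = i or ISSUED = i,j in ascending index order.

ISSUED = 6,7

#0 head=0: beq i0 no-port BR/MEM
#1 head=1: st/and i1,i2 pair
#2 head=3: xor i3 RAW r3
#3 head=4: and/xor i4,i5 pair
#4 head=6: or/sll i6,i7 pair
#5 head=8: mul i8 tail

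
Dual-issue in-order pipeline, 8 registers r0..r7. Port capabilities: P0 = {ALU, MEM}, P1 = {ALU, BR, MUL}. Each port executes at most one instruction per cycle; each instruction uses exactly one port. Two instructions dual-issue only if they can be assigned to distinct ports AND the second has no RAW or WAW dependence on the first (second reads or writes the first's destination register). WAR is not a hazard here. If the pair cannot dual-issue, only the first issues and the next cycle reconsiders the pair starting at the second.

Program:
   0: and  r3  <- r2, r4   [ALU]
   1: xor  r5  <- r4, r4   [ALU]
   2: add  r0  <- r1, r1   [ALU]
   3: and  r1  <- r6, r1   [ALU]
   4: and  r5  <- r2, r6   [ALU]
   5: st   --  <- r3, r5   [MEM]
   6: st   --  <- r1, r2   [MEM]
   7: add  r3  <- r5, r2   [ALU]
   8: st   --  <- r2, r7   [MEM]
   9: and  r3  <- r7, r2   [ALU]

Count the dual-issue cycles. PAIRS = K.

c0: i0+i1 and/xor  dual
c1: i2+i3 add/and  dual
c2: i4 and  RAW r5
c3: i5 st  no-port MEM/MEM
c4: i6+i7 st/add  dual
c5: i8+i9 st/and  dual

PAIRS = 4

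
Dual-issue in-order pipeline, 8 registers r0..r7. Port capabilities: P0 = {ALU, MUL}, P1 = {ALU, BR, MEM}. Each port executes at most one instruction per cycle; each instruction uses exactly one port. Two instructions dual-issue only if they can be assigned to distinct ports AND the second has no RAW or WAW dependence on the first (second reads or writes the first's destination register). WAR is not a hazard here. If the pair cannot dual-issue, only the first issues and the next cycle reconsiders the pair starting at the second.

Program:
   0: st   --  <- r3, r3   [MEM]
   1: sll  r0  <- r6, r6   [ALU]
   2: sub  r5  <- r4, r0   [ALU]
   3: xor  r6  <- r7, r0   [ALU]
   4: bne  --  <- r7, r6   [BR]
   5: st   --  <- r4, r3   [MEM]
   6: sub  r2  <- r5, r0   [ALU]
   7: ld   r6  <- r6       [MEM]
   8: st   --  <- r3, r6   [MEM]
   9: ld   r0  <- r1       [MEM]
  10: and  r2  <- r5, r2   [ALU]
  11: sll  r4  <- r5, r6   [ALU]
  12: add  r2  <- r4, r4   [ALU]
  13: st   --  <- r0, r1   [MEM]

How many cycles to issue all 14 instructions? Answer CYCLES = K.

0. st.MEM;sll.ALU @i0+i1  | pair
1. sub.ALU;xor.ALU @i2+i3  | pair
2. bne.BR @i4  | no-port BR/MEM
3. st.MEM;sub.ALU @i5+i6  | pair
4. ld.MEM @i7  | no-port MEM/MEM
5. st.MEM @i8  | no-port MEM/MEM
6. ld.MEM;and.ALU @i9+i10  | pair
7. sll.ALU @i11  | RAW r4
8. add.ALU;st.MEM @i12+i13  | pair

CYCLES = 9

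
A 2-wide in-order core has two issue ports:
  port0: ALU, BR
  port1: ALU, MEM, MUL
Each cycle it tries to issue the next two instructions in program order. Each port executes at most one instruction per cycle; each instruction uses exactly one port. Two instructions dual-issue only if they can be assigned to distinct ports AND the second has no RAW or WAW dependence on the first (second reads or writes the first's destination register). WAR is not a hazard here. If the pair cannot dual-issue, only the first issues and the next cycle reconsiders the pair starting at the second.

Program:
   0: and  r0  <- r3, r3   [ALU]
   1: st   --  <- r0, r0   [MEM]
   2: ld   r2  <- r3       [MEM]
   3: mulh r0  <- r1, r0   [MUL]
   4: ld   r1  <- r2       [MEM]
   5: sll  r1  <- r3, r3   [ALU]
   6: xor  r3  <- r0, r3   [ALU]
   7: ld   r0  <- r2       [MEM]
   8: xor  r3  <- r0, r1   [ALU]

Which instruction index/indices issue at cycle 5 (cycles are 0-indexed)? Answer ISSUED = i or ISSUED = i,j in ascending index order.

[0] i0  and.ALU  -- RAW r0
[1] i1  st.MEM  -- no-port MEM/MEM
[2] i2  ld.MEM  -- no-port MEM/MUL
[3] i3  mulh.MUL  -- no-port MUL/MEM
[4] i4  ld.MEM  -- WAW r1
[5] i5/i6  sll.ALU/xor.ALU  -- dual
[6] i7  ld.MEM  -- RAW r0
[7] i8  xor.ALU  -- tail

ISSUED = 5,6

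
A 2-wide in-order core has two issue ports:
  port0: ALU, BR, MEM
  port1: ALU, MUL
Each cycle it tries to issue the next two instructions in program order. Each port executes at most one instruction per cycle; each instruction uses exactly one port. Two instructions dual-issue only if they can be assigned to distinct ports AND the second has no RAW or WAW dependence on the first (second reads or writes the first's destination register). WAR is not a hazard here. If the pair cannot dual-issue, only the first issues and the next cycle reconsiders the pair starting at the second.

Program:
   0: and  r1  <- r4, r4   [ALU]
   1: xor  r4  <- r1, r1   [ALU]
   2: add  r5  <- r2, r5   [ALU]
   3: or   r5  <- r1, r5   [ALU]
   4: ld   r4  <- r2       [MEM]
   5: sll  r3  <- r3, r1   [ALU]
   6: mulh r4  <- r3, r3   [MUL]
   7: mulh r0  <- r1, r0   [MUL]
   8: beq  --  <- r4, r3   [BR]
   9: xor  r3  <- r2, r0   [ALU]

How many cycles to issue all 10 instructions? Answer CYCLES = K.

c0: i0 and.ALU  RAW r1
c1: i1&i2 xor.ALU add.ALU  dual
c2: i3&i4 or.ALU ld.MEM  dual
c3: i5 sll.ALU  RAW r3
c4: i6 mulh.MUL  no-port MUL/MUL
c5: i7&i8 mulh.MUL beq.BR  dual
c6: i9 xor.ALU  tail

CYCLES = 7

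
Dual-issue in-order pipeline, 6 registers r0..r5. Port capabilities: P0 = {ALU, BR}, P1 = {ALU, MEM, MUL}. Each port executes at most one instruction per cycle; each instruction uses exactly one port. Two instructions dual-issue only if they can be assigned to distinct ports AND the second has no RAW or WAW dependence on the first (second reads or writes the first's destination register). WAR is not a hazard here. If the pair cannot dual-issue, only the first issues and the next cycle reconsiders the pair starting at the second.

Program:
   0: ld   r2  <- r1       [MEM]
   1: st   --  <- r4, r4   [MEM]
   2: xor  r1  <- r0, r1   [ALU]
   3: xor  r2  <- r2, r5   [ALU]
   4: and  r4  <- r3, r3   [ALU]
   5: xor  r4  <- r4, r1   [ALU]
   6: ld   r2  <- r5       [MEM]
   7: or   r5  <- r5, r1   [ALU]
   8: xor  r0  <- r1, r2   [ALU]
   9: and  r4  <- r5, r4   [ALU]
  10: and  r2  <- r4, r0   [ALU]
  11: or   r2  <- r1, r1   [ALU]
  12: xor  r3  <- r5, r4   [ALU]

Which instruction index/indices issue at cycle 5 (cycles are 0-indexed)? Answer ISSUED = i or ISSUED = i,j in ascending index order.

t=0 i0:ld ; no-port MEM/MEM
t=1 i1,i2:st/xor ; pair
t=2 i3,i4:xor/and ; pair
t=3 i5,i6:xor/ld ; pair
t=4 i7,i8:or/xor ; pair
t=5 i9:and ; RAW r4
t=6 i10:and ; WAW r2
t=7 i11,i12:or/xor ; pair

ISSUED = 9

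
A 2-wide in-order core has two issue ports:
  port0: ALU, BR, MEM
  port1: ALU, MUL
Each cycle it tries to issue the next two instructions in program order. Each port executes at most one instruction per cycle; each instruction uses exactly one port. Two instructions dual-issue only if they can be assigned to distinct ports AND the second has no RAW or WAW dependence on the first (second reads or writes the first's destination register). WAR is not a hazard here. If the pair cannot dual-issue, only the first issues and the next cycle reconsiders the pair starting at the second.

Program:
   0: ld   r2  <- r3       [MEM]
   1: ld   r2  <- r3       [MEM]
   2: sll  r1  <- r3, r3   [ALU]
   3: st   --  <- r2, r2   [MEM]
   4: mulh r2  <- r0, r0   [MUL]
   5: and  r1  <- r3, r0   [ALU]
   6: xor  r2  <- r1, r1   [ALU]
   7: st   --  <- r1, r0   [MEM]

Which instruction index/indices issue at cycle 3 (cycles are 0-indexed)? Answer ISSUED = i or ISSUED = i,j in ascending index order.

ISSUED = 5

  cy0 -> i0 (ld.MEM) no-port MEM/MEM
  cy1 -> i1&i2 (ld.MEM/sll.ALU) dual
  cy2 -> i3&i4 (st.MEM/mulh.MUL) dual
  cy3 -> i5 (and.ALU) RAW r1
  cy4 -> i6&i7 (xor.ALU/st.MEM) dual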